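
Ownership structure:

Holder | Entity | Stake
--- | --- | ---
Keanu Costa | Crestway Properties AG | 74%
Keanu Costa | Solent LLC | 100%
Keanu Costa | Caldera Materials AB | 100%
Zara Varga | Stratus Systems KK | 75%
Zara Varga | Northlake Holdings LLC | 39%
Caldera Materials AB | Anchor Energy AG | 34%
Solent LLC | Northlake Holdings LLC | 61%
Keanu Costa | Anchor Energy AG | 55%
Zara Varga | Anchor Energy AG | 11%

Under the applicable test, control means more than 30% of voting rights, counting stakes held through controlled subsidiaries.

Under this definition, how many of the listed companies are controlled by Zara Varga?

Zara holds 75% of Stratus, so Zara controls Stratus.
Zara holds 39% of Northlake, so Zara controls Northlake.
No other company's threshold is met.
Zara controls 2 companies.

2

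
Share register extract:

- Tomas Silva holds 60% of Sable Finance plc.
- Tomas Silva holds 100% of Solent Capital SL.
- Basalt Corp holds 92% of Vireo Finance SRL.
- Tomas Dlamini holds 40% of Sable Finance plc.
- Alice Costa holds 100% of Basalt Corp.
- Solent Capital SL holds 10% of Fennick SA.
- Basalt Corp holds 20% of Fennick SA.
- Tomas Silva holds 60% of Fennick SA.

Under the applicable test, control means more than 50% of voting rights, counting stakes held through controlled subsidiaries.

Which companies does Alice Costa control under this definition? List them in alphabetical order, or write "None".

Alice holds 100% of Basalt, so Alice controls Basalt.
Basalt holds 92% of Vireo, so Alice controls Vireo.
No other company's threshold is met.

Basalt Corp, Vireo Finance SRL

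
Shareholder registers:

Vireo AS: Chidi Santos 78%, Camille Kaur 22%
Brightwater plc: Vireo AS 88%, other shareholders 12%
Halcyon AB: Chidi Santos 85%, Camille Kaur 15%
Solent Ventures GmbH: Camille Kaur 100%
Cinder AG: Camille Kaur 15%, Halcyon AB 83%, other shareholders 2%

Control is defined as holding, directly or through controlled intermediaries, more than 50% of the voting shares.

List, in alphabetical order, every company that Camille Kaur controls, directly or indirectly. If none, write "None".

Camille holds 100% of Solent, so Camille controls Solent.
No other company's threshold is met.

Solent Ventures GmbH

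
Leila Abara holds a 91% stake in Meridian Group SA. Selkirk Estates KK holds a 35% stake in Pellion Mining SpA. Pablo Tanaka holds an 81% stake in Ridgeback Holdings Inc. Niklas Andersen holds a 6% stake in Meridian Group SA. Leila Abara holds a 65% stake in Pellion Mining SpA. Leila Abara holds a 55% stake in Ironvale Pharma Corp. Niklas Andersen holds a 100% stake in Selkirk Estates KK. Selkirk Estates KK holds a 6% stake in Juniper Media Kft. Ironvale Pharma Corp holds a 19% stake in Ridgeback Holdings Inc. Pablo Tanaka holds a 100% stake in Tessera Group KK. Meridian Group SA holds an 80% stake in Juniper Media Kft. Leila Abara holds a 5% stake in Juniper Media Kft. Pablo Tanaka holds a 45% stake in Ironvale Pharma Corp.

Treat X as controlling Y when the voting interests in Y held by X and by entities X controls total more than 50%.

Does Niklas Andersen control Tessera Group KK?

No

Niklas holds 100% of Selkirk, so Niklas controls Selkirk.
Neither Niklas nor any entity Niklas controls holds any voting interest in Tessera.
So Niklas does not control Tessera.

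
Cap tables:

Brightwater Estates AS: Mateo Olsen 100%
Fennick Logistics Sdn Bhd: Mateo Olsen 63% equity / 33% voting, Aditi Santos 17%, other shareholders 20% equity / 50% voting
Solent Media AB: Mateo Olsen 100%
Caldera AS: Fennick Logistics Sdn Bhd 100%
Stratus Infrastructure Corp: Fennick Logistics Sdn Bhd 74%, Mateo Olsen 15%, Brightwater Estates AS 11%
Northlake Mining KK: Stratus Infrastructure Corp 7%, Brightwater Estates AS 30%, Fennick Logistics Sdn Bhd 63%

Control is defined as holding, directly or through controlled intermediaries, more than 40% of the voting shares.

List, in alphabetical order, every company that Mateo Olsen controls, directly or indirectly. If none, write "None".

Brightwater Estates AS, Solent Media AB

Mateo holds 100% of Brightwater, so Mateo controls Brightwater.
Mateo holds 100% of Solent, so Mateo controls Solent.
No other company's threshold is met.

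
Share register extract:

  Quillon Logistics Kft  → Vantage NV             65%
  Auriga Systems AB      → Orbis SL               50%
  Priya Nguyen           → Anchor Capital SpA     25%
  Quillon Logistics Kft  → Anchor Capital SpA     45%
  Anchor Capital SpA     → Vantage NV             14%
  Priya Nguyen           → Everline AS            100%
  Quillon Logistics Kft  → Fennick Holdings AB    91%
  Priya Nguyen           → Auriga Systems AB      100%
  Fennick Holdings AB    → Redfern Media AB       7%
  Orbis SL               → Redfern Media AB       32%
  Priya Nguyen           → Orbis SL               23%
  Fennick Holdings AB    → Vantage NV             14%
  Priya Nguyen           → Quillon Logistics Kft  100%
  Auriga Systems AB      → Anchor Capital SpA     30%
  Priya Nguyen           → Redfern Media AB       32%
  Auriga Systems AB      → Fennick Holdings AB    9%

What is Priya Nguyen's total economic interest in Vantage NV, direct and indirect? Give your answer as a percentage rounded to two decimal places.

93.00%

Priya reaches Vantage along 6 paths.
Via Quillon → Fennick: 100% × 91% × 14% = 12.74%.
Via Auriga → Fennick: 100% × 9% × 14% = 1.26%.
Via Quillon: 100% × 65% = 65%.
Via Quillon → Anchor: 100% × 45% × 14% = 6.3%.
Via Auriga → Anchor: 100% × 30% × 14% = 4.2%.
Via Anchor: 25% × 14% = 3.5%.
Total: 12.74% + 1.26% + 65% + 6.3% + 4.2% + 3.5% = 93%.
Rounded: 93.00%.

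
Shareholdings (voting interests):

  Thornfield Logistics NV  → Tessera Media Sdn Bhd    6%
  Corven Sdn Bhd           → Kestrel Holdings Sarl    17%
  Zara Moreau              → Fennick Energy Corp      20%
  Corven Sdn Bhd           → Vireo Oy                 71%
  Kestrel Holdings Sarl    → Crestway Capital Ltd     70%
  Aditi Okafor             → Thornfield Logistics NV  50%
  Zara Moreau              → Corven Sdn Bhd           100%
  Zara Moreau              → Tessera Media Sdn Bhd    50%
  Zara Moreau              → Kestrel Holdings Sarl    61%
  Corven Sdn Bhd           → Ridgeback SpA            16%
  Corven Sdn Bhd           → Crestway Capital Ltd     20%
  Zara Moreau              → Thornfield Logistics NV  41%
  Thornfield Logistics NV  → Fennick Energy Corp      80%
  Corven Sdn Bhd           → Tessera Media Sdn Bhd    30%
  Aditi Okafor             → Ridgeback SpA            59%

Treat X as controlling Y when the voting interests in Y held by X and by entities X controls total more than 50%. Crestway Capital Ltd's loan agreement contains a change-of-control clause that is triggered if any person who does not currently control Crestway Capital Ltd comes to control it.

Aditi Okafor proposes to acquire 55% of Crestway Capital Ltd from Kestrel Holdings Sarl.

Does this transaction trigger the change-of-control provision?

The purchase adds only to Aditi's holdings (Kestrel's stake shrinks), so Aditi is the only person who could newly come to control Crestway.
Aditi holds 59% of Ridgeback, so Aditi controls Ridgeback.
Neither Aditi nor any entity Aditi controls holds any voting interest in Crestway.
So before the transaction, Aditi does not control Crestway.
After the purchase, Aditi holds 55% of Crestway directly, and Kestrel's stake falls to 15%.
Aditi holds 55% of Crestway, so Aditi controls Crestway.
Aditi did not control Crestway before and does after, so the clause is triggered.

Yes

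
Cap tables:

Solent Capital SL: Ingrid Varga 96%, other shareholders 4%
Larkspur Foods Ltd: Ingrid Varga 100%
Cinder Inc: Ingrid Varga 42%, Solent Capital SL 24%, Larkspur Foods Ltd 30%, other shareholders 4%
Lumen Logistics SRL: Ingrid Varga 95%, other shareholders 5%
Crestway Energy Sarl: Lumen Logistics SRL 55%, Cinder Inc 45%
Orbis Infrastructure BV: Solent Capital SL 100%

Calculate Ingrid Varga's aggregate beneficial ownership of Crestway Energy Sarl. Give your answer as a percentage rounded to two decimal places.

Ingrid reaches Crestway along 4 paths.
Via Lumen: 95% × 55% = 52.25%.
Via Cinder: 42% × 45% = 18.9%.
Via Solent → Cinder: 96% × 24% × 45% = 10.368%.
Via Larkspur → Cinder: 100% × 30% × 45% = 13.5%.
Total: 52.25% + 18.9% + 10.368% + 13.5% = 95.018%.
Rounded: 95.02%.

95.02%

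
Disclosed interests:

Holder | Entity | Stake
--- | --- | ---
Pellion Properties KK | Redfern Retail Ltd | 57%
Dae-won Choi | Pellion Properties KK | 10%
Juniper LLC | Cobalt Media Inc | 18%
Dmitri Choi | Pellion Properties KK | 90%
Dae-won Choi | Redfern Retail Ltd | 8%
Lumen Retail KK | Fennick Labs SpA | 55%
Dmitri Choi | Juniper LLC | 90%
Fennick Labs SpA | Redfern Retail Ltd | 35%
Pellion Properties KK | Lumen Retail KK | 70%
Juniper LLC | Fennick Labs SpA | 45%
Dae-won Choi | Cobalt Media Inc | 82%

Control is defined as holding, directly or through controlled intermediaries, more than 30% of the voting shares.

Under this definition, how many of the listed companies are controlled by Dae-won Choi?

1

Dae-won holds 82% of Cobalt, so Dae-won controls Cobalt.
No other company's threshold is met.
Dae-won controls 1 company.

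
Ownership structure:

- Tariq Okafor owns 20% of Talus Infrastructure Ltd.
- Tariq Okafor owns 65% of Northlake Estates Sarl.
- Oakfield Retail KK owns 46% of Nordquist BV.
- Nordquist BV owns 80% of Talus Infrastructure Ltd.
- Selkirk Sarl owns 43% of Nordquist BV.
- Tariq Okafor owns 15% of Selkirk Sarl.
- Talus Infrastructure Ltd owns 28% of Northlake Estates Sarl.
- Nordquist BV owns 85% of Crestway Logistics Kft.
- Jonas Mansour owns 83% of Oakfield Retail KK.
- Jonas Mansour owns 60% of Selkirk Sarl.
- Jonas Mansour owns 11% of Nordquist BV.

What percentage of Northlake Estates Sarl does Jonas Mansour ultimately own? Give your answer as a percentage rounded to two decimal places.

16.80%

Jonas reaches Northlake along 3 paths.
Via Nordquist → Talus: 11% × 80% × 28% = 2.464%.
Via Oakfield → Nordquist → Talus: 83% × 46% × 80% × 28% = 8.55232%.
Via Selkirk → Nordquist → Talus: 60% × 43% × 80% × 28% = 5.7792%.
Total: 2.464% + 8.55232% + 5.7792% = 16.79552%.
Rounded: 16.80%.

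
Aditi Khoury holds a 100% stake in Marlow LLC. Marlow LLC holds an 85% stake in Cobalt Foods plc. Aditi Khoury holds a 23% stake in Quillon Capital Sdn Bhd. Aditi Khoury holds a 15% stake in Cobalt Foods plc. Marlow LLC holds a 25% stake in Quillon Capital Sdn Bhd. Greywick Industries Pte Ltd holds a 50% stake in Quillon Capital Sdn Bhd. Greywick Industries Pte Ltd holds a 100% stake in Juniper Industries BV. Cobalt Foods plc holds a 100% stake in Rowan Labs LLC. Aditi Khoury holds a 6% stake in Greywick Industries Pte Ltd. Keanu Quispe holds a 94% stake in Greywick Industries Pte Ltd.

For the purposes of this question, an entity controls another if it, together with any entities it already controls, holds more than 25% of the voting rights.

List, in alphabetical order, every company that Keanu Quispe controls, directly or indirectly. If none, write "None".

Greywick Industries Pte Ltd, Juniper Industries BV, Quillon Capital Sdn Bhd

Keanu holds 94% of Greywick, so Keanu controls Greywick.
Greywick holds 100% of Juniper, so Keanu controls Juniper.
Greywick holds 50% of Quillon, so Keanu controls Quillon.
No other company's threshold is met.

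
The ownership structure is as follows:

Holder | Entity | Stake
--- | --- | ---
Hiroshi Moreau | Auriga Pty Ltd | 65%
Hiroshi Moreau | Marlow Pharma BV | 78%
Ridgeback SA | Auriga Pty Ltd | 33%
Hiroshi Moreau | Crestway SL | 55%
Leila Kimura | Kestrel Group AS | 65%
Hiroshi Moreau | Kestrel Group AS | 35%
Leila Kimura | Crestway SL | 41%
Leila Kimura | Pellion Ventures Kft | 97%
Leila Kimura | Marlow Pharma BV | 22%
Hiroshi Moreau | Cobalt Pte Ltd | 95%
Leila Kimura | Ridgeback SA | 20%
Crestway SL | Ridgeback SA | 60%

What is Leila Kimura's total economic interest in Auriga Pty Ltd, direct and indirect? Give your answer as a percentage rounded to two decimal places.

Leila reaches Auriga along 2 paths.
Via Crestway → Ridgeback: 41% × 60% × 33% = 8.118%.
Via Ridgeback: 20% × 33% = 6.6%.
Total: 8.118% + 6.6% = 14.718%.
Rounded: 14.72%.

14.72%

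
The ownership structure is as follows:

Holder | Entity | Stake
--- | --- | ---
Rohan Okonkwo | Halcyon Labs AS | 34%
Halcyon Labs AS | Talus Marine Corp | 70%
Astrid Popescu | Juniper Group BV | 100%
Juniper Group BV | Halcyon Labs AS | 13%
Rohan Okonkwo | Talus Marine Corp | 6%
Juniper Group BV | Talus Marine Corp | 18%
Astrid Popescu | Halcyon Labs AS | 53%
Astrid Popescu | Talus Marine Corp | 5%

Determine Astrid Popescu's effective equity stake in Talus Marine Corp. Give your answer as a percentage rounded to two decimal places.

69.20%

Astrid reaches Talus along 4 paths.
Via Halcyon: 53% × 70% = 37.1%.
Via Juniper → Halcyon: 100% × 13% × 70% = 9.1%.
Via Juniper: 100% × 18% = 18%.
Direct stake: 5% = 5%.
Total: 37.1% + 9.1% + 18% + 5% = 69.2%.
Rounded: 69.20%.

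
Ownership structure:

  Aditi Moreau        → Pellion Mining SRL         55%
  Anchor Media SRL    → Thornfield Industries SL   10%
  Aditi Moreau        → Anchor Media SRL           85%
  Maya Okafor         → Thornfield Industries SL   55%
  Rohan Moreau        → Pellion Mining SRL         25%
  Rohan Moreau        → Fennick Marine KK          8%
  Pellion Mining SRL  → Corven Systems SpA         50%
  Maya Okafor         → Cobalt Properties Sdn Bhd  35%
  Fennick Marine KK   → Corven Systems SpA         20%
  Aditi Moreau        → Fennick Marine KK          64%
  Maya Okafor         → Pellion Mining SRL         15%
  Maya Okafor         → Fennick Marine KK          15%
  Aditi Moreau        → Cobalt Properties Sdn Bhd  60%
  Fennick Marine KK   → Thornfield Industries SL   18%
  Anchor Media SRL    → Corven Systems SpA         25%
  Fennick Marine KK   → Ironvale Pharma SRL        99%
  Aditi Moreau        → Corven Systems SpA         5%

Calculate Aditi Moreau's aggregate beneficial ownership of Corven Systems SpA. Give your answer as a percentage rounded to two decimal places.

Aditi reaches Corven along 4 paths.
Via Pellion: 55% × 50% = 27.5%.
Via Fennick: 64% × 20% = 12.8%.
Via Anchor: 85% × 25% = 21.25%.
Direct stake: 5% = 5%.
Total: 27.5% + 12.8% + 21.25% + 5% = 66.55%.

66.55%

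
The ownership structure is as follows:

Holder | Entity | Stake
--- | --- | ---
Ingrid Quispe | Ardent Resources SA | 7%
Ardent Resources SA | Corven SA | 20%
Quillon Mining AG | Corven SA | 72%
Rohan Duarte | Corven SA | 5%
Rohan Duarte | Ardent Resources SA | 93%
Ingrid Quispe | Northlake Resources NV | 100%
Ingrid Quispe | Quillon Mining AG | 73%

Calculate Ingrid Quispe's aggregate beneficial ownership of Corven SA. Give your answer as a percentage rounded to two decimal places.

53.96%

Ingrid reaches Corven along 2 paths.
Via Ardent: 7% × 20% = 1.4%.
Via Quillon: 73% × 72% = 52.56%.
Total: 1.4% + 52.56% = 53.96%.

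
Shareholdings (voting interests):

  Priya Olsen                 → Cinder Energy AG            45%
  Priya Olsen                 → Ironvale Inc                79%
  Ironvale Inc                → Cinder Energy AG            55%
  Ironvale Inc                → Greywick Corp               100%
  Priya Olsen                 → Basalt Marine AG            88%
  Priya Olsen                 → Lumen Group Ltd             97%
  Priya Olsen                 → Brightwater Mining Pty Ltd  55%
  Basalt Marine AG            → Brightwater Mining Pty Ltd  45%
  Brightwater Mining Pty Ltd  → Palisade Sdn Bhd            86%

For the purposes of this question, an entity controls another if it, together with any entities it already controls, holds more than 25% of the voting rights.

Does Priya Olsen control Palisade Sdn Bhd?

Priya holds 88% of Basalt, so Priya controls Basalt.
Priya and Basalt together hold 55% + 45% = 100% of Brightwater, so Priya controls Brightwater.
Brightwater holds 86% of Palisade, so Priya controls Palisade.

Yes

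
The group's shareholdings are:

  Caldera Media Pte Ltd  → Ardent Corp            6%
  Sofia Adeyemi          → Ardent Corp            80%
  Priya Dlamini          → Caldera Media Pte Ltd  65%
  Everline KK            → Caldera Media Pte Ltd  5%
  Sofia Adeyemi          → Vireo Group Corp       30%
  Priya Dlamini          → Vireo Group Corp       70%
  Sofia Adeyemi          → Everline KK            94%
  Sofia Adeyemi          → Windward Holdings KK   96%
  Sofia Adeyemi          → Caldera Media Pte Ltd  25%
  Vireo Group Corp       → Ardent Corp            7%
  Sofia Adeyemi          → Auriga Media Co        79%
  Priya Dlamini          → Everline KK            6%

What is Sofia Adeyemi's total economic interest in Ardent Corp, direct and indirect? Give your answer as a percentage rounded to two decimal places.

Sofia reaches Ardent along 4 paths.
Via Vireo: 30% × 7% = 2.1%.
Via Everline → Caldera: 94% × 5% × 6% = 0.282%.
Via Caldera: 25% × 6% = 1.5%.
Direct stake: 80% = 80%.
Total: 2.1% + 0.282% + 1.5% + 80% = 83.882%.
Rounded: 83.88%.

83.88%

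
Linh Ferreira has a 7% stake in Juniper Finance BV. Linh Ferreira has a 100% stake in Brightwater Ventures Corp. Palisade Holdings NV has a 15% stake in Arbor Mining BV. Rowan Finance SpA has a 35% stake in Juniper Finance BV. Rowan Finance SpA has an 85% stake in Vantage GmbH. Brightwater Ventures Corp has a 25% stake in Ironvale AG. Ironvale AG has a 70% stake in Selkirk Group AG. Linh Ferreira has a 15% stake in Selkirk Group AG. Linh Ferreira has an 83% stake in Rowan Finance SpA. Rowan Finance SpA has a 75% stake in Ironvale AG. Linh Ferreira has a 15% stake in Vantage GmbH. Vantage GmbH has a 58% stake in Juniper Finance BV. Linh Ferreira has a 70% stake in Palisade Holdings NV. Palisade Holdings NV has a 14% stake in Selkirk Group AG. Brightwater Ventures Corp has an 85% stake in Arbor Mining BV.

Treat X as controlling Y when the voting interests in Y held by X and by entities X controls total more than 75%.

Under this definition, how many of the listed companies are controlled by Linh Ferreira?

Linh holds 83% of Rowan, so Linh controls Rowan.
Linh holds 100% of Brightwater, so Linh controls Brightwater.
Rowan and Brightwater together hold 75% + 25% = 100% of Ironvale, so Linh controls Ironvale.
Brightwater holds 85% of Arbor, so Linh controls Arbor.
Linh and Rowan together hold 15% + 85% = 100% of Vantage, so Linh controls Vantage.
Ironvale and Linh together hold 70% + 15% = 85% of Selkirk, so Linh controls Selkirk.
Rowan and Vantage and Linh together hold 35% + 58% + 7% = 100% of Juniper, so Linh controls Juniper.
No other company's threshold is met.
Linh controls 7 companies.

7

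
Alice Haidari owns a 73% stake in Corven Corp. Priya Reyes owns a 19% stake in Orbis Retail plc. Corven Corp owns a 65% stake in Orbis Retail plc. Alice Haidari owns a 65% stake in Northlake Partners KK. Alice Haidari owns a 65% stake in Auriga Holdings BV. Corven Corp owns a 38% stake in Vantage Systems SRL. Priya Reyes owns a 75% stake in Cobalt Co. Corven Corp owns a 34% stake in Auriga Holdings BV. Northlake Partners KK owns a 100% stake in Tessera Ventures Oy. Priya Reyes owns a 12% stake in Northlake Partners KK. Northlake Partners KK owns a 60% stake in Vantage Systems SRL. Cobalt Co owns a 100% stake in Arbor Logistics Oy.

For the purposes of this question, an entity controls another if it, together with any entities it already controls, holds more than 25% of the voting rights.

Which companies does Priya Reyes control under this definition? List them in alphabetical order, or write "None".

Arbor Logistics Oy, Cobalt Co

Priya holds 75% of Cobalt, so Priya controls Cobalt.
Cobalt holds 100% of Arbor, so Priya controls Arbor.
No other company's threshold is met.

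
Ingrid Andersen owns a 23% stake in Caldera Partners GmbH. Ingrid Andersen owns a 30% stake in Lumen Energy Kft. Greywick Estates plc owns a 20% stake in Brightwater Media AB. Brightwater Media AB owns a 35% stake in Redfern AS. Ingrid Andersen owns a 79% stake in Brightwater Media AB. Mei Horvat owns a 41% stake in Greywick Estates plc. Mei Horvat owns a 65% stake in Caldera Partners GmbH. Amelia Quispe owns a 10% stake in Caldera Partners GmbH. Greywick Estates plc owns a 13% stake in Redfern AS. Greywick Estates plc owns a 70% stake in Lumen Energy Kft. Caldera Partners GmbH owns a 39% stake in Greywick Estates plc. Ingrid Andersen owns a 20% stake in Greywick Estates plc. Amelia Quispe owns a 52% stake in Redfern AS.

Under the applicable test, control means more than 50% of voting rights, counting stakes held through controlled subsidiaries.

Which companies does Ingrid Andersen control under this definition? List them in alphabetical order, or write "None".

Ingrid holds 79% of Brightwater, so Ingrid controls Brightwater.
No other company's threshold is met.

Brightwater Media AB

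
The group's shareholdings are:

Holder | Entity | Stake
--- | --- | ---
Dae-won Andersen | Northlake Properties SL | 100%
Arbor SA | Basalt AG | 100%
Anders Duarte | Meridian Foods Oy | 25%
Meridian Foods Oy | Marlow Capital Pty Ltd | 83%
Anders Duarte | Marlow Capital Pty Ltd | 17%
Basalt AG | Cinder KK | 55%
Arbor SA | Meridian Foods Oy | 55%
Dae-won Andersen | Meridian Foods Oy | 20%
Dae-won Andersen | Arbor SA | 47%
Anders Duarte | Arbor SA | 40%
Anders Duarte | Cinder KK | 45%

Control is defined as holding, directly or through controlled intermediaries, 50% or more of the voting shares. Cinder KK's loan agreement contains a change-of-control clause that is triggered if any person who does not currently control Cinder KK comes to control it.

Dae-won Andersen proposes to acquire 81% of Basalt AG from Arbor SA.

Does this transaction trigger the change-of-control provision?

The purchase adds only to Dae-won's holdings (Arbor's stake shrinks), so Dae-won is the only person who could newly come to control Cinder.
Dae-won holds 100% of Northlake, so Dae-won controls Northlake.
Neither Dae-won nor any entity Dae-won controls holds any voting interest in Cinder.
So before the transaction, Dae-won does not control Cinder.
After the purchase, Dae-won holds 81% of Basalt directly, and Arbor's stake falls to 19%.
Dae-won holds 81% of Basalt, so Dae-won controls Basalt.
Basalt holds 55% of Cinder, so Dae-won controls Cinder.
Dae-won did not control Cinder before and does after, so the clause is triggered.

Yes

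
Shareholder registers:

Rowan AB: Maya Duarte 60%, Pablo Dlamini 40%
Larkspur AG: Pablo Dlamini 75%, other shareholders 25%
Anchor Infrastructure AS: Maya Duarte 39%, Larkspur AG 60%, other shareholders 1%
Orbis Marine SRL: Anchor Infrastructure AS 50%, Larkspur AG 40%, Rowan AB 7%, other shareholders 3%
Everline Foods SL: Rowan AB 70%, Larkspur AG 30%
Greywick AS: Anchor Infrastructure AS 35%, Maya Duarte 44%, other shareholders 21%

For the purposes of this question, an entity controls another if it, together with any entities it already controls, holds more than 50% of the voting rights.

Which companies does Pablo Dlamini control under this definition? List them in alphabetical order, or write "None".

Anchor Infrastructure AS, Larkspur AG, Orbis Marine SRL

Pablo holds 75% of Larkspur, so Pablo controls Larkspur.
Larkspur holds 60% of Anchor, so Pablo controls Anchor.
Anchor and Larkspur together hold 50% + 40% = 90% of Orbis, so Pablo controls Orbis.
No other company's threshold is met.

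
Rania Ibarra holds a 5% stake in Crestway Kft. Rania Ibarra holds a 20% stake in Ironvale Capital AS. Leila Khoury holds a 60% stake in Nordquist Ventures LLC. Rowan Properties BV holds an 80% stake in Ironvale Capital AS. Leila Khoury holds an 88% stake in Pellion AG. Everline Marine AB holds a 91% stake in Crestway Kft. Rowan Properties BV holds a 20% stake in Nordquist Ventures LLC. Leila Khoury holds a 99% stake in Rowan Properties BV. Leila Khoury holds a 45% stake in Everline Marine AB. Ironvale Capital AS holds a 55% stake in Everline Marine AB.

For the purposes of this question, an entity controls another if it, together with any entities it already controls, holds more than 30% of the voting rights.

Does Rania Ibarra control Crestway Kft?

No

Rania's largest direct stake is 20% in Ironvale, which does not meet the threshold, so Rania controls no company.
In Crestway, Rania's side holds only 5%, not > 30%.
So Rania does not control Crestway.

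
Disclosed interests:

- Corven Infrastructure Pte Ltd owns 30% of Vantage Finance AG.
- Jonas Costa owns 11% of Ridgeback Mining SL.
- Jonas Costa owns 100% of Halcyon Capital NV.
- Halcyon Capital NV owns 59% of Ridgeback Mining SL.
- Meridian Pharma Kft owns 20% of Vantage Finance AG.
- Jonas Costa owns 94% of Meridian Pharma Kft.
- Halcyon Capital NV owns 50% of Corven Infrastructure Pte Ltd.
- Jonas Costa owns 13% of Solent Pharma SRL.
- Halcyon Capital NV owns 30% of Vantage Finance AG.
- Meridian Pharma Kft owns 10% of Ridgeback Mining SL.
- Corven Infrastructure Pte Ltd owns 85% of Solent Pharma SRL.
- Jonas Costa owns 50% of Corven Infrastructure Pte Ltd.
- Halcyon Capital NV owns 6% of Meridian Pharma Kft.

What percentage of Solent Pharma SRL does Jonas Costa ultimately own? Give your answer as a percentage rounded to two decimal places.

Jonas reaches Solent along 3 paths.
Direct stake: 13% = 13%.
Via Corven: 50% × 85% = 42.5%.
Via Halcyon → Corven: 100% × 50% × 85% = 42.5%.
Total: 13% + 42.5% + 42.5% = 98%.
Rounded: 98.00%.

98.00%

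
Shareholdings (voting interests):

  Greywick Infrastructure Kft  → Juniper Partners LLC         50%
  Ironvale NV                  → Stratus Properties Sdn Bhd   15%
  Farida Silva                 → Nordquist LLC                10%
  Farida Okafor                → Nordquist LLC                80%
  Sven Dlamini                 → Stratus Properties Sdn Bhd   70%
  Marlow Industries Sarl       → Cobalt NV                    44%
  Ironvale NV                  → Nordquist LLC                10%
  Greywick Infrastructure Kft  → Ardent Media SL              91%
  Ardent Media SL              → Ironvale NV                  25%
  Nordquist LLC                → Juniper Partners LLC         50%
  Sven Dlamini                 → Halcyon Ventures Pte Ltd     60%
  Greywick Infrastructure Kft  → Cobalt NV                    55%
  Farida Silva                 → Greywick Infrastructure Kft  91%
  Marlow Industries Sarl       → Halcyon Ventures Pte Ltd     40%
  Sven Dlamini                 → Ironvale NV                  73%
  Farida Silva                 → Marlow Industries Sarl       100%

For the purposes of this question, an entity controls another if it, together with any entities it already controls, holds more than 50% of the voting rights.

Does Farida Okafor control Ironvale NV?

No

Farida Okafor holds 80% of Nordquist, so Farida Okafor controls Nordquist.
Neither Farida Okafor nor any entity Farida Okafor controls holds any voting interest in Ironvale.
So Farida Okafor does not control Ironvale.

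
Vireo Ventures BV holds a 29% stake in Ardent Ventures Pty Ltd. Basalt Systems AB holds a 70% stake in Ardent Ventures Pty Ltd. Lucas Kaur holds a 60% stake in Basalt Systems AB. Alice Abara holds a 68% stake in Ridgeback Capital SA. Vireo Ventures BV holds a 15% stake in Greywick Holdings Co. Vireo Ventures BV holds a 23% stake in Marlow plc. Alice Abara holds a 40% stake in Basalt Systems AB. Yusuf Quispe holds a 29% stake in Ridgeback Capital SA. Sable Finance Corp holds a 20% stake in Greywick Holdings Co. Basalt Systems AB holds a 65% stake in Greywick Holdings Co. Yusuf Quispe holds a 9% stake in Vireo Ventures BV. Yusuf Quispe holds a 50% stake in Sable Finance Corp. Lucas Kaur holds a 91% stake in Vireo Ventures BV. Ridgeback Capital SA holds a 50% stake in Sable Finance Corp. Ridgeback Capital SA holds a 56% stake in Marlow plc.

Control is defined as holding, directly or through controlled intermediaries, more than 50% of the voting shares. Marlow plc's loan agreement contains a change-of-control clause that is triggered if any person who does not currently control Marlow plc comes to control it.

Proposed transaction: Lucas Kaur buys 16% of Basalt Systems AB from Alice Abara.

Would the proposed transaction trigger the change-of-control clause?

The purchase adds only to Lucas's holdings (Alice's stake shrinks), so Lucas is the only person who could newly come to control Marlow.
Lucas holds 91% of Vireo, so Lucas controls Vireo.
Lucas holds 60% of Basalt, so Lucas controls Basalt.
Vireo and Basalt together hold 29% + 70% = 99% of Ardent, so Lucas controls Ardent.
Basalt and Vireo together hold 65% + 15% = 80% of Greywick, so Lucas controls Greywick.
In Marlow, Lucas's side holds only 23%, not > 50%.
So before the transaction, Lucas does not control Marlow.
After the purchase, Lucas's direct stake in Basalt rises to 60% + 16% = 76%, and Alice's stake falls to 24%.
Lucas holds 76% of Basalt, so Lucas controls Basalt.
After the transaction, Lucas's side holds 23% of Marlow, not > 50%, so Lucas still does not control Marlow.
No new person acquires control, so the clause is not triggered.

No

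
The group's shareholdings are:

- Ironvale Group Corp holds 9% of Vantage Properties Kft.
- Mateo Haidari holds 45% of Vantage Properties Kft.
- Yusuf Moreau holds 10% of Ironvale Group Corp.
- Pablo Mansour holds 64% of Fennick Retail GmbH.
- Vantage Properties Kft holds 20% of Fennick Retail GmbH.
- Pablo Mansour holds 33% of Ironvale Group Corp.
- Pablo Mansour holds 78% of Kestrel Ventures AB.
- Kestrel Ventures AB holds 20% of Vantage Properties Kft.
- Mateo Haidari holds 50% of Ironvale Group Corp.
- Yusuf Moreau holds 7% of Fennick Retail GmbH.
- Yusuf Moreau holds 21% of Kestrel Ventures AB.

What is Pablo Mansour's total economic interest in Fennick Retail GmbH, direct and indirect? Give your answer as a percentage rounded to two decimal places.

67.71%

Pablo reaches Fennick along 3 paths.
Via Kestrel → Vantage: 78% × 20% × 20% = 3.12%.
Via Ironvale → Vantage: 33% × 9% × 20% = 0.594%.
Direct stake: 64% = 64%.
Total: 3.12% + 0.594% + 64% = 67.714%.
Rounded: 67.71%.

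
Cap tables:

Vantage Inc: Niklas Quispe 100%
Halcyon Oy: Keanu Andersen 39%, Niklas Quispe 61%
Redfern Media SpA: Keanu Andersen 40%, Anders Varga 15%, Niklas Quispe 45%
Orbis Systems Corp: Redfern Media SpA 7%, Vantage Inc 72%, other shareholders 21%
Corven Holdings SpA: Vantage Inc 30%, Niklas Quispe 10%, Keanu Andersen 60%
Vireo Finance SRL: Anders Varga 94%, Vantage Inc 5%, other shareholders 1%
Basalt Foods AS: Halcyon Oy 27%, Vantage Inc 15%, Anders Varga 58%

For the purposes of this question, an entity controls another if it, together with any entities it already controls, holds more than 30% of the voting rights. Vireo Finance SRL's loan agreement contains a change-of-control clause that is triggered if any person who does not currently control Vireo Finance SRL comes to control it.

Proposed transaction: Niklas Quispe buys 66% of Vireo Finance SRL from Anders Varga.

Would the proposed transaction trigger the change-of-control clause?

Yes

The purchase adds only to Niklas's holdings (Anders's stake shrinks), so Niklas is the only person who could newly come to control Vireo.
Niklas holds 100% of Vantage, so Niklas controls Vantage.
Niklas holds 61% of Halcyon, so Niklas controls Halcyon.
Niklas holds 45% of Redfern, so Niklas controls Redfern.
Redfern and Vantage together hold 7% + 72% = 79% of Orbis, so Niklas controls Orbis.
Vantage and Niklas together hold 30% + 10% = 40% of Corven, so Niklas controls Corven.
Halcyon and Vantage together hold 27% + 15% = 42% of Basalt, so Niklas controls Basalt.
In Vireo, Niklas's side holds only 5%, not > 30%.
So before the transaction, Niklas does not control Vireo.
After the purchase, Niklas holds 66% of Vireo directly, and Anders's stake falls to 28%.
Vantage and Niklas together hold 5% + 66% = 71% of Vireo, so Niklas controls Vireo.
Niklas did not control Vireo before and does after, so the clause is triggered.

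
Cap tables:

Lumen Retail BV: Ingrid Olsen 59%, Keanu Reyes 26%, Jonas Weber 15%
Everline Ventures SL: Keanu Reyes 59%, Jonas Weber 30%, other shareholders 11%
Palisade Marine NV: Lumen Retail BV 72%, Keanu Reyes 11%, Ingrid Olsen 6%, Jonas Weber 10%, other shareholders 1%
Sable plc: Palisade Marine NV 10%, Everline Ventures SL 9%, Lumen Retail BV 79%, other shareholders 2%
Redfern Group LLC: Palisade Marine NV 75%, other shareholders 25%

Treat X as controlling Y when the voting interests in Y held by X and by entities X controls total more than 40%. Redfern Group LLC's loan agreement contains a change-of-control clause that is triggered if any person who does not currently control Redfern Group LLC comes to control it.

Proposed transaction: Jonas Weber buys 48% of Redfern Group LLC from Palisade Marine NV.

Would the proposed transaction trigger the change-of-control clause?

Yes

The purchase adds only to Jonas's holdings (Palisade's stake shrinks), so Jonas is the only person who could newly come to control Redfern.
Jonas's largest direct stake is 30% in Everline, which does not meet the threshold, so Jonas controls no company.
Neither Jonas nor any entity Jonas controls holds any voting interest in Redfern.
So before the transaction, Jonas does not control Redfern.
After the purchase, Jonas holds 48% of Redfern directly, and Palisade's stake falls to 27%.
Jonas holds 48% of Redfern, so Jonas controls Redfern.
Jonas did not control Redfern before and does after, so the clause is triggered.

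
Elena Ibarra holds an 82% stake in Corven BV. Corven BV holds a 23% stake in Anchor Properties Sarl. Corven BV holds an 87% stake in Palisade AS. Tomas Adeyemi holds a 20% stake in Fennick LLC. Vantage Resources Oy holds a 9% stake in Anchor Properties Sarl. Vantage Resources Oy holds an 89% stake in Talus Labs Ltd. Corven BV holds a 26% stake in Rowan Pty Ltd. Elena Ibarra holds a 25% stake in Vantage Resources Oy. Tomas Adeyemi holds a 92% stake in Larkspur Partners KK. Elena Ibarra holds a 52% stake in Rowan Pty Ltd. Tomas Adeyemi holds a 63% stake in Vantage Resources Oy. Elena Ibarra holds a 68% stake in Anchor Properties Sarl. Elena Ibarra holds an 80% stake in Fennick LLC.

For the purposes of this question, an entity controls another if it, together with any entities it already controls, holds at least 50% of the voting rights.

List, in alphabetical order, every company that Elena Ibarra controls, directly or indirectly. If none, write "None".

Anchor Properties Sarl, Corven BV, Fennick LLC, Palisade AS, Rowan Pty Ltd

Elena holds 80% of Fennick, so Elena controls Fennick.
Elena holds 82% of Corven, so Elena controls Corven.
Elena and Corven together hold 68% + 23% = 91% of Anchor, so Elena controls Anchor.
Corven and Elena together hold 26% + 52% = 78% of Rowan, so Elena controls Rowan.
Corven holds 87% of Palisade, so Elena controls Palisade.
No other company's threshold is met.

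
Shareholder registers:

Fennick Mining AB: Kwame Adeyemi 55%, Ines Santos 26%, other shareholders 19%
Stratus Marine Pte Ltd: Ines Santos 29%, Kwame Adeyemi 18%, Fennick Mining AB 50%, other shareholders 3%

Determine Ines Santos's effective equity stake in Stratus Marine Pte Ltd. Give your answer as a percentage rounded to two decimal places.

Ines reaches Stratus along 2 paths.
Direct stake: 29% = 29%.
Via Fennick: 26% × 50% = 13%.
Total: 29% + 13% = 42%.
Rounded: 42.00%.

42.00%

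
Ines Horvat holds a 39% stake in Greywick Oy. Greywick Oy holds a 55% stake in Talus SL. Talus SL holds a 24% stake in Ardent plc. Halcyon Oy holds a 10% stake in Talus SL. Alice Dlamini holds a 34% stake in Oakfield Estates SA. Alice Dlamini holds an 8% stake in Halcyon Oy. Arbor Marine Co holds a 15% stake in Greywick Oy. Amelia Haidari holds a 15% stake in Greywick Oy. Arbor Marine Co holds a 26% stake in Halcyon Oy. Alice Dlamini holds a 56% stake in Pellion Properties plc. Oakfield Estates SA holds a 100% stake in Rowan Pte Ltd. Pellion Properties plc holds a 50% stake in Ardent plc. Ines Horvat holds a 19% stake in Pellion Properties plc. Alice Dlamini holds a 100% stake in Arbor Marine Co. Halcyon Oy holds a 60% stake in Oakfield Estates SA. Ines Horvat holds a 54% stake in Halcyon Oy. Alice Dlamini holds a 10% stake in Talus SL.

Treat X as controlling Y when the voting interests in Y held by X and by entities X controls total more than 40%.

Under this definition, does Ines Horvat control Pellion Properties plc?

No

Ines holds 54% of Halcyon, so Ines controls Halcyon.
Halcyon holds 60% of Oakfield, so Ines controls Oakfield.
Oakfield holds 100% of Rowan, so Ines controls Rowan.
In Pellion, Ines's side holds only 19%, not > 40%.
So Ines does not control Pellion.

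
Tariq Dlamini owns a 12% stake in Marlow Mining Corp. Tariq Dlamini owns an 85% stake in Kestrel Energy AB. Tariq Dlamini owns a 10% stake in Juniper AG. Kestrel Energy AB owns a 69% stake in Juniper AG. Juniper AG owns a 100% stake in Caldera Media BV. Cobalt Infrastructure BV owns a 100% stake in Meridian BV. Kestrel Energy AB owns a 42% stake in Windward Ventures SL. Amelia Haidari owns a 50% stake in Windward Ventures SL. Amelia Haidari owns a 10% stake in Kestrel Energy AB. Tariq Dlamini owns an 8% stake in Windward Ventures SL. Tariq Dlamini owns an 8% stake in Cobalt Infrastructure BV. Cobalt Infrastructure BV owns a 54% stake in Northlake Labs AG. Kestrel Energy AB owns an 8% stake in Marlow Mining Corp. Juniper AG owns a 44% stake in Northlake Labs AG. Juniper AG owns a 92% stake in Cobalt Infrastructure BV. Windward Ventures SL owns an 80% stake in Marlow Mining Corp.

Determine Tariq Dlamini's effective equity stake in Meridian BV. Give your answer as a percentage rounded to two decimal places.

Tariq reaches Meridian along 3 paths.
Via Cobalt: 8% × 100% = 8%.
Via Juniper → Cobalt: 10% × 92% × 100% = 9.2%.
Via Kestrel → Juniper → Cobalt: 85% × 69% × 92% × 100% = 53.958%.
Total: 8% + 9.2% + 53.958% = 71.158%.
Rounded: 71.16%.

71.16%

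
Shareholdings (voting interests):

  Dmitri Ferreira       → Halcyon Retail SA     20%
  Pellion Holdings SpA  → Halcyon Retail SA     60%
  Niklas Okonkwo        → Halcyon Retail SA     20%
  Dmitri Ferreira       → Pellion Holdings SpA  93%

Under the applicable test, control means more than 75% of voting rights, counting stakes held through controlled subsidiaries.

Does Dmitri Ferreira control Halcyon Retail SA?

Yes

Dmitri holds 93% of Pellion, so Dmitri controls Pellion.
Dmitri and Pellion together hold 20% + 60% = 80% of Halcyon, so Dmitri controls Halcyon.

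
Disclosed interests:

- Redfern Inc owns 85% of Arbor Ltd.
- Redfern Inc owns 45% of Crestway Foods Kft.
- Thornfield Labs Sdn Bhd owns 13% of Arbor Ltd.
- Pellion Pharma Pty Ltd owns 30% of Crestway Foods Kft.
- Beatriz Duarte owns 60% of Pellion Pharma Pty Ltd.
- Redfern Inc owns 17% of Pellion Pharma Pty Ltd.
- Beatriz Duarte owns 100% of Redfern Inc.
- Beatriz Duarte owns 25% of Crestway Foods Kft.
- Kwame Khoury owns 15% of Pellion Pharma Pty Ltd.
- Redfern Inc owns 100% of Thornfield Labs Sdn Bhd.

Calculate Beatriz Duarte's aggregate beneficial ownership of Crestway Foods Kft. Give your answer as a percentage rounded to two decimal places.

93.10%

Beatriz reaches Crestway along 4 paths.
Via Pellion: 60% × 30% = 18%.
Via Redfern → Pellion: 100% × 17% × 30% = 5.1%.
Direct stake: 25% = 25%.
Via Redfern: 100% × 45% = 45%.
Total: 18% + 5.1% + 25% + 45% = 93.1%.
Rounded: 93.10%.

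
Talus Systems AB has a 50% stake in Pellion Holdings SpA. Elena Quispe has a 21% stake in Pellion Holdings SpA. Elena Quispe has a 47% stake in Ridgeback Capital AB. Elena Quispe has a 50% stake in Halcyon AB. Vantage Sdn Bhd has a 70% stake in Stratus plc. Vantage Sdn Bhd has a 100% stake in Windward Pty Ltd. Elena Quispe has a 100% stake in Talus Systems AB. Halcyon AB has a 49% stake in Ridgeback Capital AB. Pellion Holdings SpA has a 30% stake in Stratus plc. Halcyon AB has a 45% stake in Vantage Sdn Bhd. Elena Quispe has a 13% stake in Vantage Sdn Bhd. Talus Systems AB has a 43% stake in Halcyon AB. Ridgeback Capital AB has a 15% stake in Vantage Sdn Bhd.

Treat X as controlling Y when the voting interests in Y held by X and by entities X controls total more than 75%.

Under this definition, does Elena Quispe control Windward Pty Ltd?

No

Elena holds 100% of Talus, so Elena controls Talus.
Elena and Talus together hold 50% + 43% = 93% of Halcyon, so Elena controls Halcyon.
Halcyon and Elena together hold 49% + 47% = 96% of Ridgeback, so Elena controls Ridgeback.
Neither Elena nor any entity Elena controls holds any voting interest in Windward.
So Elena does not control Windward.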